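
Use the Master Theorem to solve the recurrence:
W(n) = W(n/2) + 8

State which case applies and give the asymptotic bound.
Master Theorem template: W(n) = a·W(n/b) + f(n).
Here: a=1, b=2, f(n)=8
Compute log_b(a) = log_2(1) = 0.
f(n) = 8 = Θ(1). Case 2: W(n) = Θ(log n).

Case 2: W(n) = Θ(log n)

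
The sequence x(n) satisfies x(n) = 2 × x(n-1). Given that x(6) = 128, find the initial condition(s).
In general x(n) = 2ⁿ · x(0). At n = 6: x(0) = x(6) / 2^6 = 128 / 64 = 2.

x(0) = 2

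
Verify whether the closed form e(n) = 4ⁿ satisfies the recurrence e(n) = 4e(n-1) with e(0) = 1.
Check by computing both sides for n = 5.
From the recurrence with e(0) = 1:
  e(0) = 1, e(1) = 4, e(2) = 16, e(3) = 64, e(4) = 256, e(5) = 1024
  so the recurrence gives e(5) = 1024.
From the proposed closed form e(n) = 4ⁿ:
  e(5) = 1024.
Both sides give 1024 at n = 5, and the initial condition(s) match, so the closed form is consistent.

Yes, the closed form is correct.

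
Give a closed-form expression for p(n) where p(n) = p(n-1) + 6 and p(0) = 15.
Recurrence: p(n) = p(n-1) + 6, initial: p(0) = 15.
Each step adds 6, so p(n) = p(0) + 6n = 6n + 15.

p(n) = 6n + 15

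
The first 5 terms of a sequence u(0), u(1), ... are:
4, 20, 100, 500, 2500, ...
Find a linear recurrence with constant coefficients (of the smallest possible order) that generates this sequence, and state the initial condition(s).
Look for the lowest-order linear relation among consecutive terms.
Observation: each term is 5× the previous.
Check at n=2: 5·20 = 100. ✓

u(n) = 5 × u(n-1), u(0) = 4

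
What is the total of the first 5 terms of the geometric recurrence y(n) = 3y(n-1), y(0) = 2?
Computing the sequence terms: 2, 6, 18, 54, 162
Adding these values together:

242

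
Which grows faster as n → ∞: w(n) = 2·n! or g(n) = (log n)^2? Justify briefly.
Comparing growth rates:
Growth-rate hierarchy: log n ≺ any polynomial ≺ any exponential cⁿ (c>1) ≺ n! ≺ nⁿ.
factorial dominates polylogarithmic (log n)^2 asymptotically.

w(n) grows faster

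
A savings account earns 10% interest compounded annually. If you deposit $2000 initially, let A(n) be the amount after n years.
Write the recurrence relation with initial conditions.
Each year the balance grows by 10%, i.e. is multiplied by 1 + 10/100 = 1.1, so A(n) = 1.1 × A(n-1). The initial deposit gives A(0) = 2000.
Unrolling gives the closed form A(n) = 2000 × (1.1)ⁿ.

A(n) = 1.1 × A(n-1), A(0) = 2000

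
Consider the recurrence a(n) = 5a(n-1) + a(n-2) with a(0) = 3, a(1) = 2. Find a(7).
Computing the sequence terms:
3, 2, 13, 67, 348, 1807, 9383, 48722

48722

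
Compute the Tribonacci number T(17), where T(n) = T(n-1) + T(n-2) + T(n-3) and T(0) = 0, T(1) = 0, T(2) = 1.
Computing the sequence terms:
0, 0, 1, 1, 2, 4, 7, 13, 24, 44, 81, 149, 274, 504, 927, 1705, 3136, 5768

5768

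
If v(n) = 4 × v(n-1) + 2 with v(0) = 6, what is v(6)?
Computing step by step:
v(0) = 6
v(1) = 4 × 6 + 2 = 26
v(2) = 4 × 26 + 2 = 106
v(3) = 4 × 106 + 2 = 426
v(4) = 4 × 426 + 2 = 1706
v(5) = 4 × 1706 + 2 = 6826
v(6) = 4 × 6826 + 2 = 27306

27306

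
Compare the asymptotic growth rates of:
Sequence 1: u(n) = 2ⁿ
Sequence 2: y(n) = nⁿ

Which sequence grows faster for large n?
Comparing growth rates:
Growth-rate hierarchy: log n ≺ any polynomial ≺ any exponential cⁿ (c>1) ≺ n! ≺ nⁿ.
super-exponential nⁿ dominates exponential base 2 asymptotically.

y(n) grows faster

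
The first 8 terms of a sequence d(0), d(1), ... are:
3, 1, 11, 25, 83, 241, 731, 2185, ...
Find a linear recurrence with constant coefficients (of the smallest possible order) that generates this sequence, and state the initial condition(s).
Look for the lowest-order linear relation among consecutive terms.
Observation: d(n) - 2·d(n-1) - (3)·d(n-2) = 0 holds for the shown terms, and no order-1 relation d(n) = α·d(n-1) + β fits.
Check at n=3: 2·11 + (3)·1 = 25. ✓

d(n) = 2d(n-1) + 3d(n-2), d(0) = 3, d(1) = 1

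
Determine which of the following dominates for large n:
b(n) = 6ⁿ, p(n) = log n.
Comparing growth rates:
Growth-rate hierarchy: log n ≺ any polynomial ≺ any exponential cⁿ (c>1) ≺ n! ≺ nⁿ.
exponential base 6 dominates logarithmic asymptotically.

b(n) grows faster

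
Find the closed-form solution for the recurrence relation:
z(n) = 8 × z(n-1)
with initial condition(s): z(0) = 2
Recurrence: z(n) = 8 × z(n-1), initial: z(0) = 2.
Each term is 8 times the previous, so this is geometric with ratio 8. After n steps: z(n) = z(0)·8ⁿ = 2·8ⁿ.

z(n) = 2·8ⁿ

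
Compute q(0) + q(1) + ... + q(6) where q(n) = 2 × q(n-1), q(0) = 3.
Computing the sequence terms: 3, 6, 12, 24, 48, 96, 192
Adding these values together:

381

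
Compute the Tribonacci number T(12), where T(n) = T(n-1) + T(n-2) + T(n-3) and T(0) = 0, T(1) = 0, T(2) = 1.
Computing the sequence terms:
0, 0, 1, 1, 2, 4, 7, 13, 24, 44, 81, 149, 274

274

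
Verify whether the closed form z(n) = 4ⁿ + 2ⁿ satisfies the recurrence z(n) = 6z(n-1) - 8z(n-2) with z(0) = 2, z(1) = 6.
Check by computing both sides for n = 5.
From the recurrence with z(0) = 2, z(1) = 6:
  z(0) = 2, z(1) = 6, z(2) = 20, z(3) = 72, z(4) = 272, z(5) = 1056
  so the recurrence gives z(5) = 1056.
From the proposed closed form z(n) = 4ⁿ + 2ⁿ:
  z(5) = 1056.
Both sides give 1056 at n = 5, and the initial condition(s) match, so the closed form is consistent.

Yes, the closed form is correct.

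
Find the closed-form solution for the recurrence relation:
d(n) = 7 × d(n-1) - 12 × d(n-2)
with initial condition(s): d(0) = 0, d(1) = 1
Recurrence: d(n) = 7 × d(n-1) - 12 × d(n-2), initial: d(0) = 0, d(1) = 1.
Characteristic equation: r² - 7r + 12 = 0, which factors as (r - 4)(r - 3) = 0, so r = 4, 3. General solution d(n) = A·4ⁿ + B·3ⁿ. From d(0) = 0: A + B = 0. From d(1) = 1: 4A + 3B = 1. Solving gives A = 1, B = -1.

d(n) = 4ⁿ - 3ⁿ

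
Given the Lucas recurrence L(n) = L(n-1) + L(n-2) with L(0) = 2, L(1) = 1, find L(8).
Computing the sequence terms:
2, 1, 3, 4, 7, 11, 18, 29, 47

47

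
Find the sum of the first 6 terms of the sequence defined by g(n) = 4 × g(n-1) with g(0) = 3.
Computing the sequence terms: 3, 12, 48, 192, 768, 3072
Adding these values together:

4095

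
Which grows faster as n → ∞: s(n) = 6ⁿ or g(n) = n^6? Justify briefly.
Comparing growth rates:
Growth-rate hierarchy: log n ≺ any polynomial ≺ any exponential cⁿ (c>1) ≺ n! ≺ nⁿ.
exponential base 6 dominates polynomial degree 6 asymptotically.

s(n) grows faster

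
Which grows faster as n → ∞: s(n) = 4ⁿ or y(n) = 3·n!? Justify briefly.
Comparing growth rates:
Growth-rate hierarchy: log n ≺ any polynomial ≺ any exponential cⁿ (c>1) ≺ n! ≺ nⁿ.
factorial dominates exponential base 4 asymptotically.

y(n) grows faster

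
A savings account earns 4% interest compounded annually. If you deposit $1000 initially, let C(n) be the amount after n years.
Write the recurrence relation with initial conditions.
Each year the balance grows by 4%, i.e. is multiplied by 1 + 4/100 = 1.04, so C(n) = 1.04 × C(n-1). The initial deposit gives C(0) = 1000.
Unrolling gives the closed form C(n) = 1000 × (1.04)ⁿ.

C(n) = 1.04 × C(n-1), C(0) = 1000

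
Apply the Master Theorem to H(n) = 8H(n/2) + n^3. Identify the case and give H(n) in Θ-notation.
Master Theorem template: H(n) = a·H(n/b) + f(n).
Here: a=8, b=2, f(n)=n^3
Compute log_b(a) = log_2(8) = 3.
f(n) = n^3 = Θ(n^3). Case 2: H(n) = Θ(n^3 log n).

Case 2: H(n) = Θ(n^3 log n)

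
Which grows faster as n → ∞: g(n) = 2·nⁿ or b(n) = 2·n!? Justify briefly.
Comparing growth rates:
Growth-rate hierarchy: log n ≺ any polynomial ≺ any exponential cⁿ (c>1) ≺ n! ≺ nⁿ.
super-exponential nⁿ dominates factorial asymptotically.

g(n) grows faster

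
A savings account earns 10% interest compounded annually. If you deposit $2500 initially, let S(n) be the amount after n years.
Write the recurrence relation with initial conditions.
Each year the balance grows by 10%, i.e. is multiplied by 1 + 10/100 = 1.1, so S(n) = 1.1 × S(n-1). The initial deposit gives S(0) = 2500.
Unrolling gives the closed form S(n) = 2500 × (1.1)ⁿ.

S(n) = 1.1 × S(n-1), S(0) = 2500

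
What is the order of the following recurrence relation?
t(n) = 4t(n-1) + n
The order is the largest lag k for which t(n-k) appears. Here the deepest term is t(n-1) (the n term is non-homogeneous and does not affect the order), so the order is 1.

Order 1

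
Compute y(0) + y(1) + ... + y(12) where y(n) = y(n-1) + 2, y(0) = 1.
Computing the sequence terms: 1, 3, 5, 7, 9, 11, 13, 15, 17, 19, 21, 23, 25
Adding these values together:

169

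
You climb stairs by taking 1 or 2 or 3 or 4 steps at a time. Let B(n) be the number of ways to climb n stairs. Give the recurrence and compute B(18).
Condition on the size of the last step (1 to 4): before it there were n-1, …, n-4 stairs climbed, and these cases are disjoint, so B(n) = B(n-1) + B(n-2) + B(n-3) + B(n-4) (order-4 linear recurrence).
Initial conditions by direct count (compositions of i into parts ≤ 4): B(1) = 1; B(2) = 2; B(3) = 4; B(4) = 8.
Iterating the recurrence: B(5) = 15, B(6) = 29, B(7) = 56, B(8) = 108, B(9) = 208, B(10) = 401, B(11) = 773, B(12) = 1490, B(13) = 2872, B(14) = 5536, B(15) = 10671, B(16) = 20569, B(17) = 39648, B(18) = 76424.

B(n) = B(n-1) + B(n-2) + B(n-3) + B(n-4), B(1) = 1, B(2) = 2, B(3) = 4, B(4) = 8; B(18) = 76424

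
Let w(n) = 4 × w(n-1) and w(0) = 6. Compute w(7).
Computing step by step:
w(0) = 6
w(1) = 4 × 6 = 24
w(2) = 4 × 24 = 96
w(3) = 4 × 96 = 384
w(4) = 4 × 384 = 1536
w(5) = 4 × 1536 = 6144
w(6) = 4 × 6144 = 24576
w(7) = 4 × 24576 = 98304

98304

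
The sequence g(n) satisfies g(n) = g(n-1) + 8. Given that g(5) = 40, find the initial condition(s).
g(5) = g(0) + 5·8, so g(0) = 40 - 40 = 0.

g(0) = 0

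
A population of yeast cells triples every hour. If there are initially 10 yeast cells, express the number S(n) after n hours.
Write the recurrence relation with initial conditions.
Each hour multiplies the count by 3, so the count after n hours depends only on the count after n-1 hours: S(n) = 3 × S(n-1). The starting count gives S(0) = 10.
Unrolling n times gives the closed form S(n) = 10 × 3ⁿ.

S(n) = 3 × S(n-1), S(0) = 10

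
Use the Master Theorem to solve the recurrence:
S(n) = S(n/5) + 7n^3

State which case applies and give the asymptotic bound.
Master Theorem template: S(n) = a·S(n/b) + f(n).
Here: a=1, b=5, f(n)=7n^3
Compute log_b(a) = log_5(1) = 0.
f(n) = 7n^3 = Ω(n^(0+ε)) with ε = 3, and the regularity condition holds (a·f(n/b) = (a/b^3)·f(n) with a/b^3 = 5^-3 < 1). Case 3: S(n) = Θ(f(n)) = Θ(n^3).

Case 3: S(n) = Θ(n^3)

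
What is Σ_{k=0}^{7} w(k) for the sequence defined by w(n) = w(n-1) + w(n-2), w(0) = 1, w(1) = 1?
Computing the sequence terms: 1, 1, 2, 3, 5, 8, 13, 21
Adding these values together:

54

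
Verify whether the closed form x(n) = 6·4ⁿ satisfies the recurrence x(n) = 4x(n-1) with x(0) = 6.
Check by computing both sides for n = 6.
From the recurrence with x(0) = 6:
  x(0) = 6, x(1) = 24, x(2) = 96, x(3) = 384, x(4) = 1536, x(5) = 6144, x(6) = 24576
  so the recurrence gives x(6) = 24576.
From the proposed closed form x(n) = 6·4ⁿ:
  x(6) = 24576.
Both sides give 24576 at n = 6, and the initial condition(s) match, so the closed form is consistent.

Yes, the closed form is correct.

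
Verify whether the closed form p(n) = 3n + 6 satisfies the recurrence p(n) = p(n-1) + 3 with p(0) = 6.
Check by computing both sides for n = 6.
From the recurrence with p(0) = 6:
  p(0) = 6, p(1) = 9, p(2) = 12, p(3) = 15, p(4) = 18, p(5) = 21, p(6) = 24
  so the recurrence gives p(6) = 24.
From the proposed closed form p(n) = 3n + 6:
  p(6) = 24.
Both sides give 24 at n = 6, and the initial condition(s) match, so the closed form is consistent.

Yes, the closed form is correct.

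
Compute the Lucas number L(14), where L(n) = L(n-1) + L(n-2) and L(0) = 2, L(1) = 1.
Computing the sequence terms:
2, 1, 3, 4, 7, 11, 18, 29, 47, 76, 123, 199, 322, 521, 843

843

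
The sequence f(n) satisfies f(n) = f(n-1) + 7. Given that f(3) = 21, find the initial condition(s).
f(3) = f(0) + 3·7, so f(0) = 21 - 21 = 0.

f(0) = 0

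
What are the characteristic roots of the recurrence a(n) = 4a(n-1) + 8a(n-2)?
Substitute a(n) = rⁿ and divide through by rⁿ⁻²: r² - 4r - 8 = 0
Discriminant: 4² + 4·8 = 48, not a perfect square, so by the quadratic formula r = (4 ± √48)/2.
General solution: a(n) = A·r₁ⁿ + B·r₂ⁿ where r₁,r₂ = (4 ± √48)/2

Characteristic: r² - 4r - 8 = 0, Roots: r = (4 ± √48)/2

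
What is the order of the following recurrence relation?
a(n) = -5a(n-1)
The order is the largest lag k for which a(n-k) appears. Here the deepest term is a(n-1), so the order is 1.

Order 1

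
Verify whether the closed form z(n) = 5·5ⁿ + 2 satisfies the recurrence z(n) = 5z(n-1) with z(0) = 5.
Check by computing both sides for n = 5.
From the recurrence with z(0) = 5:
  z(0) = 5, z(1) = 25, z(2) = 125, z(3) = 625, z(4) = 3125, z(5) = 15625
  so the recurrence gives z(5) = 15625.
From the proposed closed form z(n) = 5·5ⁿ + 2:
  z(5) = 15627.
The recurrence gives 15625 but the closed form gives 15627, so the closed form does not satisfy the recurrence.

No, the closed form is incorrect.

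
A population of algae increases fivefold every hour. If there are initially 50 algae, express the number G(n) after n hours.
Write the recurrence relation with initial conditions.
Each hour multiplies the count by 5, so the count after n hours depends only on the count after n-1 hours: G(n) = 5 × G(n-1). The starting count gives G(0) = 50.
Unrolling n times gives the closed form G(n) = 50 × 5ⁿ.

G(n) = 5 × G(n-1), G(0) = 50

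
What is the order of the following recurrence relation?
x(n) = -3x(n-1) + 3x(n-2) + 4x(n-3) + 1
The order is the largest lag k for which x(n-k) appears. Here the deepest term is x(n-3) (the 1 term is non-homogeneous and does not affect the order), so the order is 3.

Order 3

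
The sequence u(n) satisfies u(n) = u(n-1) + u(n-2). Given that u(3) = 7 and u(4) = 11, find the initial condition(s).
Work backwards using u(k) = u(k+2) - u(k+1):
u(2) = u(4) - u(3) = 11 - 7 = 4
u(1) = u(3) - u(2) = 7 - 4 = 3
u(0) = u(2) - u(1) = 4 - 3 = 1

u(0) = 1, u(1) = 3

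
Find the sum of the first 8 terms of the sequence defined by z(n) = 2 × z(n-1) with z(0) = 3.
Computing the sequence terms: 3, 6, 12, 24, 48, 96, 192, 384
Adding these values together:

765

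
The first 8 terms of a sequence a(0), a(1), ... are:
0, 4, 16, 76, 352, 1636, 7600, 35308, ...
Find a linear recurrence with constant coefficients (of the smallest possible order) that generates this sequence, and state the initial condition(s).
Look for the lowest-order linear relation among consecutive terms.
Observation: a(n) - 4·a(n-1) - (3)·a(n-2) = 0 holds for the shown terms, and no order-1 relation a(n) = α·a(n-1) + β fits.
Check at n=3: 4·16 + (3)·4 = 76. ✓

a(n) = 4a(n-1) + 3a(n-2), a(0) = 0, a(1) = 4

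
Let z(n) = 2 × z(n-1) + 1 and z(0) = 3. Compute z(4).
Computing step by step:
z(0) = 3
z(1) = 2 × 3 + 1 = 7
z(2) = 2 × 7 + 1 = 15
z(3) = 2 × 15 + 1 = 31
z(4) = 2 × 31 + 1 = 63

63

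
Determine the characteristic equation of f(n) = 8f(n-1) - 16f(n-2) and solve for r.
Substitute f(n) = rⁿ and divide through by rⁿ⁻²: r² - 8r + 16 = 0
Factor: (r - 4)² = 0, so r = 4 (double root).
General solution: f(n) = (A + Bn)·4ⁿ

Characteristic: r² - 8r + 16 = 0, Roots: r = 4 (double root)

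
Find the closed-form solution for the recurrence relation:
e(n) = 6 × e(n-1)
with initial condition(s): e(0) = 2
Recurrence: e(n) = 6 × e(n-1), initial: e(0) = 2.
Each term is 6 times the previous, so this is geometric with ratio 6. After n steps: e(n) = e(0)·6ⁿ = 2·6ⁿ.

e(n) = 2·6ⁿ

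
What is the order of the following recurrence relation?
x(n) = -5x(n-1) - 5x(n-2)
The order is the largest lag k for which x(n-k) appears. Here the deepest term is x(n-2), so the order is 2.

Order 2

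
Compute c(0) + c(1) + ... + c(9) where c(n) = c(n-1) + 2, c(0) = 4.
Computing the sequence terms: 4, 6, 8, 10, 12, 14, 16, 18, 20, 22
Adding these values together:

130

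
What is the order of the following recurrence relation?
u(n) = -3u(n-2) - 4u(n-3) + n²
The order is the largest lag k for which u(n-k) appears. Here the deepest term is u(n-3) (the n² term is non-homogeneous and does not affect the order), so the order is 3.

Order 3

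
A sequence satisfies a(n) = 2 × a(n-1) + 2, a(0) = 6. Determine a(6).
Computing step by step:
a(0) = 6
a(1) = 2 × 6 + 2 = 14
a(2) = 2 × 14 + 2 = 30
a(3) = 2 × 30 + 2 = 62
a(4) = 2 × 62 + 2 = 126
a(5) = 2 × 126 + 2 = 254
a(6) = 2 × 254 + 2 = 510

510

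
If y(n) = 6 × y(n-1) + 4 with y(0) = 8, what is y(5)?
Computing step by step:
y(0) = 8
y(1) = 6 × 8 + 4 = 52
y(2) = 6 × 52 + 4 = 316
y(3) = 6 × 316 + 4 = 1900
y(4) = 6 × 1900 + 4 = 11404
y(5) = 6 × 11404 + 4 = 68428

68428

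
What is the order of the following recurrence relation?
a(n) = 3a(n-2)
The order is the largest lag k for which a(n-k) appears. Here the deepest term is a(n-2), so the order is 2.

Order 2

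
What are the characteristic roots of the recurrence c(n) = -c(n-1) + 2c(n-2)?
Substitute c(n) = rⁿ and divide through by rⁿ⁻²: r² + r - 2 = 0
Factor: (r + 2)(r - 1) = 0, so r = -2, 1.
General solution: c(n) = A·(-2)ⁿ + B·1ⁿ

Characteristic: r² + r - 2 = 0, Roots: r = -2, 1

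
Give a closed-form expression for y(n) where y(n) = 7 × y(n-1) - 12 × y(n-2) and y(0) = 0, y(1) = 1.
Recurrence: y(n) = 7 × y(n-1) - 12 × y(n-2), initial: y(0) = 0, y(1) = 1.
Characteristic equation: r² - 7r + 12 = 0, which factors as (r - 4)(r - 3) = 0, so r = 4, 3. General solution y(n) = A·4ⁿ + B·3ⁿ. From y(0) = 0: A + B = 0. From y(1) = 1: 4A + 3B = 1. Solving gives A = 1, B = -1.

y(n) = 4ⁿ - 3ⁿ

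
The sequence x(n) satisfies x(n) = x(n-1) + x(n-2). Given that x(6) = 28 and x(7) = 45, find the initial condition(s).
Work backwards using x(k) = x(k+2) - x(k+1):
x(5) = x(7) - x(6) = 45 - 28 = 17
x(4) = x(6) - x(5) = 28 - 17 = 11
x(3) = x(5) - x(4) = 17 - 11 = 6
x(2) = x(4) - x(3) = 11 - 6 = 5
x(1) = x(3) - x(2) = 6 - 5 = 1
x(0) = x(2) - x(1) = 5 - 1 = 4

x(0) = 4, x(1) = 1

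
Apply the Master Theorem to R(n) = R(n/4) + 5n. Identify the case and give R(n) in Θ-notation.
Master Theorem template: R(n) = a·R(n/b) + f(n).
Here: a=1, b=4, f(n)=5n
Compute log_b(a) = log_4(1) = 0.
f(n) = 5n = Ω(n^(0+ε)) with ε = 1, and the regularity condition holds (a·f(n/b) = (a/b^1)·f(n) with a/b^1 = 4^-1 < 1). Case 3: R(n) = Θ(f(n)) = Θ(n).

Case 3: R(n) = Θ(n)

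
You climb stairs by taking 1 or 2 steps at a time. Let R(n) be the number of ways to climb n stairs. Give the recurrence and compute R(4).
Condition on the size of the last step (1 to 2): before it there were n-1, …, n-2 stairs climbed, and these cases are disjoint, so R(n) = R(n-1) + R(n-2) (Fibonacci-type sequence).
Initial conditions by direct count (compositions of i into parts ≤ 2): R(1) = 1; R(2) = 2.
Iterating the recurrence: R(3) = 3, R(4) = 5.

R(n) = R(n-1) + R(n-2), R(1) = 1, R(2) = 2; R(4) = 5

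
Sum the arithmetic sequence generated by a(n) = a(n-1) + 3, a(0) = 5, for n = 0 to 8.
Computing the sequence terms: 5, 8, 11, 14, 17, 20, 23, 26, 29
Adding these values together:

153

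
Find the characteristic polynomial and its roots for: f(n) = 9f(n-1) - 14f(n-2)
Substitute f(n) = rⁿ and divide through by rⁿ⁻²: r² - 9r + 14 = 0
Factor: (r - 2)(r - 7) = 0, so r = 2, 7.
General solution: f(n) = A·2ⁿ + B·7ⁿ

Characteristic: r² - 9r + 14 = 0, Roots: r = 2, 7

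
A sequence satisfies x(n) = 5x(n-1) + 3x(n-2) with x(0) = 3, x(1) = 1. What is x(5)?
Computing the sequence terms:
3, 1, 14, 73, 407, 2254

2254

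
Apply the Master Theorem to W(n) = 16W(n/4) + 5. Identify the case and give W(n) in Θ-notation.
Master Theorem template: W(n) = a·W(n/b) + f(n).
Here: a=16, b=4, f(n)=5
Compute log_b(a) = log_4(16) = 2.
f(n) = 5 = O(n^(2-ε)) with ε = 2. Case 1: W(n) = Θ(n^log_b(a)) = Θ(n^2).

Case 1: W(n) = Θ(n^2)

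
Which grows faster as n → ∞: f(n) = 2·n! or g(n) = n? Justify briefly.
Comparing growth rates:
Growth-rate hierarchy: log n ≺ any polynomial ≺ any exponential cⁿ (c>1) ≺ n! ≺ nⁿ.
factorial dominates polynomial degree 1 asymptotically.

f(n) grows faster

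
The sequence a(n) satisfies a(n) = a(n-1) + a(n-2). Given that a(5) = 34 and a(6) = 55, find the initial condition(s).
Work backwards using a(k) = a(k+2) - a(k+1):
a(4) = a(6) - a(5) = 55 - 34 = 21
a(3) = a(5) - a(4) = 34 - 21 = 13
a(2) = a(4) - a(3) = 21 - 13 = 8
a(1) = a(3) - a(2) = 13 - 8 = 5
a(0) = a(2) - a(1) = 8 - 5 = 3

a(0) = 3, a(1) = 5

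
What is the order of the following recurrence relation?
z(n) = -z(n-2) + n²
The order is the largest lag k for which z(n-k) appears. Here the deepest term is z(n-2) (the n² term is non-homogeneous and does not affect the order), so the order is 2.

Order 2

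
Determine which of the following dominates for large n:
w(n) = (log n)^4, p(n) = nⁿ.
Comparing growth rates:
Growth-rate hierarchy: log n ≺ any polynomial ≺ any exponential cⁿ (c>1) ≺ n! ≺ nⁿ.
super-exponential nⁿ dominates polylogarithmic (log n)^4 asymptotically.

p(n) grows faster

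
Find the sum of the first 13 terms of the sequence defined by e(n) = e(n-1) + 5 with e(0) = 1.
Computing the sequence terms: 1, 6, 11, 16, 21, 26, 31, 36, 41, 46, 51, 56, 61
Adding these values together:

403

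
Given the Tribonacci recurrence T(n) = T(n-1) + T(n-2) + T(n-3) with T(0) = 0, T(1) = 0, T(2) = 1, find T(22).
Computing the sequence terms:
0, 0, 1, 1, 2, 4, 7, 13, 24, 44, 81, 149, 274, 504, 927, 1705, 3136, 5768, 10609, 19513, 35890, 66012, 121415

121415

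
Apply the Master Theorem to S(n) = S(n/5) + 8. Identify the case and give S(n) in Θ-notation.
Master Theorem template: S(n) = a·S(n/b) + f(n).
Here: a=1, b=5, f(n)=8
Compute log_b(a) = log_5(1) = 0.
f(n) = 8 = Θ(1). Case 2: S(n) = Θ(log n).

Case 2: S(n) = Θ(log n)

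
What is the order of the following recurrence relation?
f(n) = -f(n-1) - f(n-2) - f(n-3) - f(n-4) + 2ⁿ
The order is the largest lag k for which f(n-k) appears. Here the deepest term is f(n-4) (the 2ⁿ term is non-homogeneous and does not affect the order), so the order is 4.

Order 4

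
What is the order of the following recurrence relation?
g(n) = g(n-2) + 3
The order is the largest lag k for which g(n-k) appears. Here the deepest term is g(n-2) (the 3 term is non-homogeneous and does not affect the order), so the order is 2.

Order 2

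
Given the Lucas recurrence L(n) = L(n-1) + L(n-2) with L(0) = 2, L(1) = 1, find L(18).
Computing the sequence terms:
2, 1, 3, 4, 7, 11, 18, 29, 47, 76, 123, 199, 322, 521, 843, 1364, 2207, 3571, 5778

5778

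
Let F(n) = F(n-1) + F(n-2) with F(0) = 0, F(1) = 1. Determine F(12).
Computing the sequence terms:
0, 1, 1, 2, 3, 5, 8, 13, 21, 34, 55, 89, 144

144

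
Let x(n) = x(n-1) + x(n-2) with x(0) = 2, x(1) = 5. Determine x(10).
Computing the sequence terms:
2, 5, 7, 12, 19, 31, 50, 81, 131, 212, 343

343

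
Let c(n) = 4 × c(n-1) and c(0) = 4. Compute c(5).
Computing step by step:
c(0) = 4
c(1) = 4 × 4 = 16
c(2) = 4 × 16 = 64
c(3) = 4 × 64 = 256
c(4) = 4 × 256 = 1024
c(5) = 4 × 1024 = 4096

4096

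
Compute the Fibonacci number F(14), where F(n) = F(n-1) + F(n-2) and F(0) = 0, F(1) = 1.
Computing the sequence terms:
0, 1, 1, 2, 3, 5, 8, 13, 21, 34, 55, 89, 144, 233, 377

377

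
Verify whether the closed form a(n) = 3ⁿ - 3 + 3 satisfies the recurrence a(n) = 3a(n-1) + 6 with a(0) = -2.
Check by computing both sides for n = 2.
From the recurrence with a(0) = -2:
  a(0) = -2, a(1) = 0, a(2) = 6
  so the recurrence gives a(2) = 6.
From the proposed closed form a(n) = 3ⁿ - 3 + 3:
  a(2) = 9.
The recurrence gives 6 but the closed form gives 9, so the closed form does not satisfy the recurrence.

No, the closed form is incorrect.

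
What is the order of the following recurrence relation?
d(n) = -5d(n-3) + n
The order is the largest lag k for which d(n-k) appears. Here the deepest term is d(n-3) (the n term is non-homogeneous and does not affect the order), so the order is 3.

Order 3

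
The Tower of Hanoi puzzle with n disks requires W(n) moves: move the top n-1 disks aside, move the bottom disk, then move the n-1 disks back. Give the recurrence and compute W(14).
Moving n disks = move the top n-1 disks aside (W(n-1) moves) + move the largest disk (1 move) + move the n-1 disks back on top (W(n-1) moves), so W(n) = 2W(n-1) + 1, with W(1) = 1 (a single disk takes one move).
First terms: 1, 3, 7, 15, 31, 63, … — each is one less than a power of 2. Indeed W(n) + 1 = 2(W(n-1) + 1) with W(1) + 1 = 2, so W(n) + 1 = 2ⁿ and W(n) = 2ⁿ - 1.
Hence W(14) = 2^14 - 1 = 16384 - 1 = 16383.

W(n) = 2W(n-1) + 1, W(1) = 1; W(14) = 16383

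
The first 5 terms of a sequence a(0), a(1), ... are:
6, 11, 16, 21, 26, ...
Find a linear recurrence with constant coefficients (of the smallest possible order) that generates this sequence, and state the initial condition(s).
Look for the lowest-order linear relation among consecutive terms.
Observation: consecutive differences are constant (= 5).
Check at n=2: 1·11 + 5 = 16. ✓

a(n) = a(n-1) + 5, a(0) = 6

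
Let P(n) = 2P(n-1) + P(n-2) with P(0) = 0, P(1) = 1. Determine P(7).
Computing the sequence terms:
0, 1, 2, 5, 12, 29, 70, 169

169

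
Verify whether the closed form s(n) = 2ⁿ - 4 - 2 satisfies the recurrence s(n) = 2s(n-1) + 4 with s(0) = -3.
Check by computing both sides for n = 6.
From the recurrence with s(0) = -3:
  s(0) = -3, s(1) = -2, s(2) = 0, s(3) = 4, s(4) = 12, s(5) = 28, s(6) = 60
  so the recurrence gives s(6) = 60.
From the proposed closed form s(n) = 2ⁿ - 4 - 2:
  s(6) = 58.
The recurrence gives 60 but the closed form gives 58, so the closed form does not satisfy the recurrence.

No, the closed form is incorrect.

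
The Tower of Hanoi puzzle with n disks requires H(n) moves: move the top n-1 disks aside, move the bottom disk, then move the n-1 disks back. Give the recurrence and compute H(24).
Moving n disks = move the top n-1 disks aside (H(n-1) moves) + move the largest disk (1 move) + move the n-1 disks back on top (H(n-1) moves), so H(n) = 2H(n-1) + 1, with H(1) = 1 (a single disk takes one move).
First terms: 1, 3, 7, 15, 31, 63, … — each is one less than a power of 2. Indeed H(n) + 1 = 2(H(n-1) + 1) with H(1) + 1 = 2, so H(n) + 1 = 2ⁿ and H(n) = 2ⁿ - 1.
Hence H(24) = 2^24 - 1 = 16777216 - 1 = 16777215.

H(n) = 2H(n-1) + 1, H(1) = 1; H(24) = 16777215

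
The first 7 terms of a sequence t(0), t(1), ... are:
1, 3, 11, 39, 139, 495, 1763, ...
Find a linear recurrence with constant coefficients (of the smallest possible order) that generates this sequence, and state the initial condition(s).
Look for the lowest-order linear relation among consecutive terms.
Observation: t(n) - 3·t(n-1) - (2)·t(n-2) = 0 holds for the shown terms, and no order-1 relation t(n) = α·t(n-1) + β fits.
Check at n=3: 3·11 + (2)·3 = 39. ✓

t(n) = 3t(n-1) + 2t(n-2), t(0) = 1, t(1) = 3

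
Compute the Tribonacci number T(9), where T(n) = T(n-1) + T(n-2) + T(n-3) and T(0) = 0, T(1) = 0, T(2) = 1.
Computing the sequence terms:
0, 0, 1, 1, 2, 4, 7, 13, 24, 44

44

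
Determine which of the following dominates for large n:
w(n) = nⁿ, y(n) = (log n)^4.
Comparing growth rates:
Growth-rate hierarchy: log n ≺ any polynomial ≺ any exponential cⁿ (c>1) ≺ n! ≺ nⁿ.
super-exponential nⁿ dominates polylogarithmic (log n)^4 asymptotically.

w(n) grows faster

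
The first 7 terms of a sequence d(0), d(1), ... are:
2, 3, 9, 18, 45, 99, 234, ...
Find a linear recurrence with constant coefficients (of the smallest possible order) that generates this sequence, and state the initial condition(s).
Look for the lowest-order linear relation among consecutive terms.
Observation: d(n) - 1·d(n-1) - (3)·d(n-2) = 0 holds for the shown terms, and no order-1 relation d(n) = α·d(n-1) + β fits.
Check at n=3: 1·9 + (3)·3 = 18. ✓

d(n) = d(n-1) + 3d(n-2), d(0) = 2, d(1) = 3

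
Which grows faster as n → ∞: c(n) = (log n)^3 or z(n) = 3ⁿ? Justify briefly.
Comparing growth rates:
Growth-rate hierarchy: log n ≺ any polynomial ≺ any exponential cⁿ (c>1) ≺ n! ≺ nⁿ.
exponential base 3 dominates polylogarithmic (log n)^3 asymptotically.

z(n) grows faster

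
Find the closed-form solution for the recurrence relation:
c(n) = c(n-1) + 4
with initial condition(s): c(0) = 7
Recurrence: c(n) = c(n-1) + 4, initial: c(0) = 7.
Each step adds 4, so c(n) = c(0) + 4n = 4n + 7.

c(n) = 4n + 7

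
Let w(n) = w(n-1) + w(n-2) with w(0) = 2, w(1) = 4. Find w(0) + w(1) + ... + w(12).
Computing the sequence terms: 2, 4, 6, 10, 16, 26, 42, 68, 110, 178, 288, 466, 754
Adding these values together:

1970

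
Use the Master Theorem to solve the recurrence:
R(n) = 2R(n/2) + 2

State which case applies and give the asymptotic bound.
Master Theorem template: R(n) = a·R(n/b) + f(n).
Here: a=2, b=2, f(n)=2
Compute log_b(a) = log_2(2) = 1.
f(n) = 2 = O(n^(1-ε)) with ε = 1. Case 1: R(n) = Θ(n^log_b(a)) = Θ(n).

Case 1: R(n) = Θ(n)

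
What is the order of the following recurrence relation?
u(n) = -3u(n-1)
The order is the largest lag k for which u(n-k) appears. Here the deepest term is u(n-1), so the order is 1.

Order 1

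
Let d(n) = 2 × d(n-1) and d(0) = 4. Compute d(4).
Computing step by step:
d(0) = 4
d(1) = 2 × 4 = 8
d(2) = 2 × 8 = 16
d(3) = 2 × 16 = 32
d(4) = 2 × 32 = 64

64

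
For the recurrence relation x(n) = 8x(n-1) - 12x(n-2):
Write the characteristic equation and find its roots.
Substitute x(n) = rⁿ and divide through by rⁿ⁻²: r² - 8r + 12 = 0
Factor: (r - 6)(r - 2) = 0, so r = 6, 2.
General solution: x(n) = A·6ⁿ + B·2ⁿ

Characteristic: r² - 8r + 12 = 0, Roots: r = 6, 2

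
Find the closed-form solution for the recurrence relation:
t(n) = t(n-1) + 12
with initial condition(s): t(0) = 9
Recurrence: t(n) = t(n-1) + 12, initial: t(0) = 9.
Each step adds 12, so t(n) = t(0) + 12n = 12n + 9.

t(n) = 12n + 9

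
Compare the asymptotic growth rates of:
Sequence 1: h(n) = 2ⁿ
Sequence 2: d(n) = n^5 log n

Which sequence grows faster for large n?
Comparing growth rates:
Growth-rate hierarchy: log n ≺ any polynomial ≺ any exponential cⁿ (c>1) ≺ n! ≺ nⁿ.
exponential base 2 dominates polynomial degree 5 (with log factor) asymptotically.

h(n) grows faster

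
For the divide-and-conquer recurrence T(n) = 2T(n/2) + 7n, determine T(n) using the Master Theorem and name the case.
Master Theorem template: T(n) = a·T(n/b) + f(n).
Here: a=2, b=2, f(n)=7n
Compute log_b(a) = log_2(2) = 1.
f(n) = 7n = Θ(n). Case 2: T(n) = Θ(n log n).

Case 2: T(n) = Θ(n log n)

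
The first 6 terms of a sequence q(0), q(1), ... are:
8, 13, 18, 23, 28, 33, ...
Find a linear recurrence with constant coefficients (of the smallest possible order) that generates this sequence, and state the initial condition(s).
Look for the lowest-order linear relation among consecutive terms.
Observation: consecutive differences are constant (= 5).
Check at n=2: 1·13 + 5 = 18. ✓

q(n) = q(n-1) + 5, q(0) = 8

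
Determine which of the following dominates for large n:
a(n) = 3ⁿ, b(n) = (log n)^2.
Comparing growth rates:
Growth-rate hierarchy: log n ≺ any polynomial ≺ any exponential cⁿ (c>1) ≺ n! ≺ nⁿ.
exponential base 3 dominates polylogarithmic (log n)^2 asymptotically.

a(n) grows faster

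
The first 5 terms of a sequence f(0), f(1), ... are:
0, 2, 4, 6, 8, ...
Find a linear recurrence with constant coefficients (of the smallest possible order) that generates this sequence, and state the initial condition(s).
Look for the lowest-order linear relation among consecutive terms.
Observation: consecutive differences are constant (= 2).
Check at n=2: 1·2 + 2 = 4. ✓

f(n) = f(n-1) + 2, f(0) = 0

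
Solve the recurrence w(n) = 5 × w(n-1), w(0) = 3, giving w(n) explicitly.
Recurrence: w(n) = 5 × w(n-1), initial: w(0) = 3.
Each term is 5 times the previous, so this is geometric with ratio 5. After n steps: w(n) = w(0)·5ⁿ = 3·5ⁿ.

w(n) = 3·5ⁿ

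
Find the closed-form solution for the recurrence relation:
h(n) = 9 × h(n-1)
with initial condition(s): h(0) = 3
Recurrence: h(n) = 9 × h(n-1), initial: h(0) = 3.
Each term is 9 times the previous, so this is geometric with ratio 9. After n steps: h(n) = h(0)·9ⁿ = 3·9ⁿ.

h(n) = 3·9ⁿ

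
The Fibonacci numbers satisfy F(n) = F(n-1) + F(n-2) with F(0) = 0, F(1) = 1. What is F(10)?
Computing the sequence terms:
0, 1, 1, 2, 3, 5, 8, 13, 21, 34, 55

55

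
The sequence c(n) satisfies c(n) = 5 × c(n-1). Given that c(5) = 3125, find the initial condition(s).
In general c(n) = 5ⁿ · c(0). At n = 5: c(0) = c(5) / 5^5 = 3125 / 3125 = 1.

c(0) = 1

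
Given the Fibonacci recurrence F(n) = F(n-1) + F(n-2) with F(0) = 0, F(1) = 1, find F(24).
Computing the sequence terms:
0, 1, 1, 2, 3, 5, 8, 13, 21, 34, 55, 89, 144, 233, 377, 610, 987, 1597, 2584, 4181, 6765, 10946, 17711, 28657, 46368

46368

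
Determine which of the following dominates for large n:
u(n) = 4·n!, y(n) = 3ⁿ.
Comparing growth rates:
Growth-rate hierarchy: log n ≺ any polynomial ≺ any exponential cⁿ (c>1) ≺ n! ≺ nⁿ.
factorial dominates exponential base 3 asymptotically.

u(n) grows faster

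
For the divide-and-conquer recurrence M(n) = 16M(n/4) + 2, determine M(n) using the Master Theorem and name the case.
Master Theorem template: M(n) = a·M(n/b) + f(n).
Here: a=16, b=4, f(n)=2
Compute log_b(a) = log_4(16) = 2.
f(n) = 2 = O(n^(2-ε)) with ε = 2. Case 1: M(n) = Θ(n^log_b(a)) = Θ(n^2).

Case 1: M(n) = Θ(n^2)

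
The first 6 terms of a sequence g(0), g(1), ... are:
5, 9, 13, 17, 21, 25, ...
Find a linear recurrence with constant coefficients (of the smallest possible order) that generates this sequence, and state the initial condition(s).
Look for the lowest-order linear relation among consecutive terms.
Observation: consecutive differences are constant (= 4).
Check at n=2: 1·9 + 4 = 13. ✓

g(n) = g(n-1) + 4, g(0) = 5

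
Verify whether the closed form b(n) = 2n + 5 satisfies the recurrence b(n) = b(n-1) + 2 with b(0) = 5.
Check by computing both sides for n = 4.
From the recurrence with b(0) = 5:
  b(0) = 5, b(1) = 7, b(2) = 9, b(3) = 11, b(4) = 13
  so the recurrence gives b(4) = 13.
From the proposed closed form b(n) = 2n + 5:
  b(4) = 13.
Both sides give 13 at n = 4, and the initial condition(s) match, so the closed form is consistent.

Yes, the closed form is correct.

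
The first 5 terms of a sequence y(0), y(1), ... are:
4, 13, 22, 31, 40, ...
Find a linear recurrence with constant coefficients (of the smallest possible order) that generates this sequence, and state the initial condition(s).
Look for the lowest-order linear relation among consecutive terms.
Observation: consecutive differences are constant (= 9).
Check at n=2: 1·13 + 9 = 22. ✓

y(n) = y(n-1) + 9, y(0) = 4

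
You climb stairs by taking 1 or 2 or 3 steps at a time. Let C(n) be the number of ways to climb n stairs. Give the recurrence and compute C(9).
Condition on the size of the last step (1 to 3): before it there were n-1, …, n-3 stairs climbed, and these cases are disjoint, so C(n) = C(n-1) + C(n-2) + C(n-3) (order-3 linear recurrence).
Initial conditions by direct count (compositions of i into parts ≤ 3): C(1) = 1; C(2) = 2; C(3) = 4.
Iterating the recurrence: C(4) = 7, C(5) = 13, C(6) = 24, C(7) = 44, C(8) = 81, C(9) = 149.

C(n) = C(n-1) + C(n-2) + C(n-3), C(1) = 1, C(2) = 2, C(3) = 4; C(9) = 149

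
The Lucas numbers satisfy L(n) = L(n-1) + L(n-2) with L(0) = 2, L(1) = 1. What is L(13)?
Computing the sequence terms:
2, 1, 3, 4, 7, 11, 18, 29, 47, 76, 123, 199, 322, 521

521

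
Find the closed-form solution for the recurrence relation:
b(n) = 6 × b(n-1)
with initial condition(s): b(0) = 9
Recurrence: b(n) = 6 × b(n-1), initial: b(0) = 9.
Each term is 6 times the previous, so this is geometric with ratio 6. After n steps: b(n) = b(0)·6ⁿ = 9·6ⁿ.

b(n) = 9·6ⁿ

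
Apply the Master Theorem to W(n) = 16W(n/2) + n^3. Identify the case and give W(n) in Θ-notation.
Master Theorem template: W(n) = a·W(n/b) + f(n).
Here: a=16, b=2, f(n)=n^3
Compute log_b(a) = log_2(16) = 4.
f(n) = n^3 = O(n^(4-ε)) with ε = 1. Case 1: W(n) = Θ(n^log_b(a)) = Θ(n^4).

Case 1: W(n) = Θ(n^4)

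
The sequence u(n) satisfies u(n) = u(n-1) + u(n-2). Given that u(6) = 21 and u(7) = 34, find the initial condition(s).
Work backwards using u(k) = u(k+2) - u(k+1):
u(5) = u(7) - u(6) = 34 - 21 = 13
u(4) = u(6) - u(5) = 21 - 13 = 8
u(3) = u(5) - u(4) = 13 - 8 = 5
u(2) = u(4) - u(3) = 8 - 5 = 3
u(1) = u(3) - u(2) = 5 - 3 = 2
u(0) = u(2) - u(1) = 3 - 2 = 1

u(0) = 1, u(1) = 2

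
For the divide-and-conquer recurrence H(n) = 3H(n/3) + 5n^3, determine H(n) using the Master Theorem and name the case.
Master Theorem template: H(n) = a·H(n/b) + f(n).
Here: a=3, b=3, f(n)=5n^3
Compute log_b(a) = log_3(3) = 1.
f(n) = 5n^3 = Ω(n^(1+ε)) with ε = 2, and the regularity condition holds (a·f(n/b) = (a/b^3)·f(n) with a/b^3 = 3^-2 < 1). Case 3: H(n) = Θ(f(n)) = Θ(n^3).

Case 3: H(n) = Θ(n^3)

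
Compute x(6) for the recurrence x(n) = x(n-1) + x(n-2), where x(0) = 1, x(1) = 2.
Computing the sequence terms:
1, 2, 3, 5, 8, 13, 21

21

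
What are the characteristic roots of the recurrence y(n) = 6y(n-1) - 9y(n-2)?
Substitute y(n) = rⁿ and divide through by rⁿ⁻²: r² - 6r + 9 = 0
Factor: (r - 3)² = 0, so r = 3 (double root).
General solution: y(n) = (A + Bn)·3ⁿ

Characteristic: r² - 6r + 9 = 0, Roots: r = 3 (double root)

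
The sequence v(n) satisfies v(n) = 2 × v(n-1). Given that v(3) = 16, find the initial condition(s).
In general v(n) = 2ⁿ · v(0). At n = 3: v(0) = v(3) / 2^3 = 16 / 8 = 2.

v(0) = 2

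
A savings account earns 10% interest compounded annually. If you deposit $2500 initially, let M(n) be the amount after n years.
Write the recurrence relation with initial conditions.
Each year the balance grows by 10%, i.e. is multiplied by 1 + 10/100 = 1.1, so M(n) = 1.1 × M(n-1). The initial deposit gives M(0) = 2500.
Unrolling gives the closed form M(n) = 2500 × (1.1)ⁿ.

M(n) = 1.1 × M(n-1), M(0) = 2500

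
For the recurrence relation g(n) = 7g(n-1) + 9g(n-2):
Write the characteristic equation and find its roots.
Substitute g(n) = rⁿ and divide through by rⁿ⁻²: r² - 7r - 9 = 0
Discriminant: 7² + 4·9 = 85, not a perfect square, so by the quadratic formula r = (7 ± √85)/2.
General solution: g(n) = A·r₁ⁿ + B·r₂ⁿ where r₁,r₂ = (7 ± √85)/2

Characteristic: r² - 7r - 9 = 0, Roots: r = (7 ± √85)/2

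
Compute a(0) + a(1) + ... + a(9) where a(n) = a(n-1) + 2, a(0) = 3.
Computing the sequence terms: 3, 5, 7, 9, 11, 13, 15, 17, 19, 21
Adding these values together:

120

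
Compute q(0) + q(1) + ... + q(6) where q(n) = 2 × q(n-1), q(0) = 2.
Computing the sequence terms: 2, 4, 8, 16, 32, 64, 128
Adding these values together:

254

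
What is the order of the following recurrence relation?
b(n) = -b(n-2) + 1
The order is the largest lag k for which b(n-k) appears. Here the deepest term is b(n-2) (the 1 term is non-homogeneous and does not affect the order), so the order is 2.

Order 2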